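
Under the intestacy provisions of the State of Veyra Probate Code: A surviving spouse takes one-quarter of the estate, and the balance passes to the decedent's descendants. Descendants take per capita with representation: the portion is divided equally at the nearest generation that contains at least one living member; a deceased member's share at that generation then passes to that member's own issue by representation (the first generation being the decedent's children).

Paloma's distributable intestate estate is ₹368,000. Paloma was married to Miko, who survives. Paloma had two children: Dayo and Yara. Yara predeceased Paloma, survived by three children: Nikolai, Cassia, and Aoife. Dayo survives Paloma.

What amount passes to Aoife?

Miko takes one-quarter of ₹368,000 = ₹92,000. The remaining ₹276,000 passes to the descendants.
The descendants' portion (₹276,000) is divided into 2 shares of ₹138,000: Dayo takes ₹138,000; Yara's ₹138,000 share passes to Yara's issue.
Yara's share (₹138,000) is divided into 3 shares of ₹46,000: Nikolai, Cassia, and Aoife each take ₹46,000.

Aoife receives ₹46,000.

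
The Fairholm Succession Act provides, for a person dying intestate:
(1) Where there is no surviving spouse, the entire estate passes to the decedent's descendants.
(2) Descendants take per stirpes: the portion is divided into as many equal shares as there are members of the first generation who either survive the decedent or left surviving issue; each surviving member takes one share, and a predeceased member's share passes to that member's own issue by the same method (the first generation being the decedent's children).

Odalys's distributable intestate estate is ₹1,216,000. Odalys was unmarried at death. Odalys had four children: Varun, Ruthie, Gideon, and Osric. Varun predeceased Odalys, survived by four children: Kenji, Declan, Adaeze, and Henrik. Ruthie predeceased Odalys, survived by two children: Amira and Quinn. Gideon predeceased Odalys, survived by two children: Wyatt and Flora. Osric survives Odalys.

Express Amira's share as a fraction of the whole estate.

Amira receives 1/8 of the estate.

The entire ₹1,216,000 passes to the descendants.
That amount (₹1,216,000) is divided into 4 shares of ₹304,000: Osric takes ₹304,000; Varun's ₹304,000 share passes to Varun's issue; Ruthie's ₹304,000 share passes to Ruthie's issue; Gideon's ₹304,000 share passes to Gideon's issue.
Varun's share (₹304,000) is divided into 4 shares of ₹76,000: Kenji, Declan, Adaeze, and Henrik each take ₹76,000.
Ruthie's share (₹304,000) is divided into 2 shares of ₹152,000: Amira and Quinn each take ₹152,000.
Gideon's share (₹304,000) is divided into 2 shares of ₹152,000: Wyatt and Flora each take ₹152,000.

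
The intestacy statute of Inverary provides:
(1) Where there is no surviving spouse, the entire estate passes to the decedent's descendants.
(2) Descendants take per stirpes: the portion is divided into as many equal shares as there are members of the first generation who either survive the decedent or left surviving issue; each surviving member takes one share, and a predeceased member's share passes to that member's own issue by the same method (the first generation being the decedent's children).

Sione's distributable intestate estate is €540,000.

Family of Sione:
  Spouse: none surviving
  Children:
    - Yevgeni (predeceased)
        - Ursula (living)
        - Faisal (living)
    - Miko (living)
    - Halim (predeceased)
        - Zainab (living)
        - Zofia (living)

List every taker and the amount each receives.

Ursula: €90,000; Faisal: €90,000; Miko: €180,000; Zainab: €90,000; Zofia: €90,000

The entire €540,000 passes to the descendants.
That amount (€540,000) is divided into 3 shares of €180,000: Miko takes €180,000; Yevgeni's €180,000 share passes to Yevgeni's issue; Halim's €180,000 share passes to Halim's issue.
Yevgeni's share (€180,000) is divided into 2 shares of €90,000: Ursula and Faisal each take €90,000.
Halim's share (€180,000) is divided into 2 shares of €90,000: Zainab and Zofia each take €90,000.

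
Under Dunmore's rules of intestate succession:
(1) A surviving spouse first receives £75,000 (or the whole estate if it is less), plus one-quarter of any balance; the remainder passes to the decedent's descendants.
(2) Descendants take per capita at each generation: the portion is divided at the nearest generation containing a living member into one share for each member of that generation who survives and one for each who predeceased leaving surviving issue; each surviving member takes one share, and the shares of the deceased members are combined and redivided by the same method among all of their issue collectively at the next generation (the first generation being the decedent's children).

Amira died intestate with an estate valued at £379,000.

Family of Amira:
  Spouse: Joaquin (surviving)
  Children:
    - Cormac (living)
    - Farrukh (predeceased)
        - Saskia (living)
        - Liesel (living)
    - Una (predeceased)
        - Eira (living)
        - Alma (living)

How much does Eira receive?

Joaquin first takes £75,000, leaving a balance of £304,000. Joaquin then takes one-quarter of the balance (£76,000), for a total of £151,000. The remaining £228,000 passes to the descendants.
The descendants' portion (£228,000) is divided at the children's generation into 3 shares of £76,000. Cormac takes £76,000. The 2 shares of the deceased (Farrukh and Una) are combined into a pool of £152,000.
That pool (£152,000) is divided at the grandchildren's generation equally among Saskia, Liesel, Eira, and Alma: £38,000 each.

Eira receives £38,000.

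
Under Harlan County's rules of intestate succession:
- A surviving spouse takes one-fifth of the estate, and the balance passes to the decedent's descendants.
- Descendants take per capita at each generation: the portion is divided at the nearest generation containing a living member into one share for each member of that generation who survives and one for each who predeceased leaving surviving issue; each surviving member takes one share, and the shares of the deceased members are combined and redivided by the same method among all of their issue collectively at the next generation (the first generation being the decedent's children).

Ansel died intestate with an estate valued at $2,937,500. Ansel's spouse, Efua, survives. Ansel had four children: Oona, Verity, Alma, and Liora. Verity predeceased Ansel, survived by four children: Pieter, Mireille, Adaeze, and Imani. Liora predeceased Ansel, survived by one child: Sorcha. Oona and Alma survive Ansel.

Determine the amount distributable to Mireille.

Mireille receives $235,000.

Efua takes one-fifth of $2,937,500 = $587,500. The remaining $2,350,000 passes to the descendants.
The descendants' portion ($2,350,000) is divided at the children's generation into 4 shares of $587,500. Oona and Alma each take $587,500. The 2 shares of the deceased (Verity and Liora) are combined into a pool of $1,175,000.
That pool ($1,175,000) is divided at the grandchildren's generation equally among Pieter, Mireille, Adaeze, Imani, and Sorcha: $235,000 each.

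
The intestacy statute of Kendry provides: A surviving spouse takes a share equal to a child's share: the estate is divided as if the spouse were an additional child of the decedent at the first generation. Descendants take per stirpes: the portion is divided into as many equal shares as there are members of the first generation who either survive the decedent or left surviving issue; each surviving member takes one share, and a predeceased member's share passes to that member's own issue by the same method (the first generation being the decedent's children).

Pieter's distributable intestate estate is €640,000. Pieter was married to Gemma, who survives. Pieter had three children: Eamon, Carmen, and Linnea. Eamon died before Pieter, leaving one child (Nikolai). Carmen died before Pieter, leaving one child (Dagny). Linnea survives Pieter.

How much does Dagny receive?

The spouse counts as an additional share at the children's level, so there are 4 primary shares of €160,000. Gemma takes one such share (€160,000).
The children's combined portion (€480,000) is divided into 3 shares of €160,000: Linnea takes €160,000; Eamon's €160,000 share passes to Eamon's issue; Carmen's €160,000 share passes to Carmen's issue.
Eamon's share (€160,000) passes entirely to Nikolai.
Carmen's share (€160,000) passes entirely to Dagny.

Dagny receives €160,000.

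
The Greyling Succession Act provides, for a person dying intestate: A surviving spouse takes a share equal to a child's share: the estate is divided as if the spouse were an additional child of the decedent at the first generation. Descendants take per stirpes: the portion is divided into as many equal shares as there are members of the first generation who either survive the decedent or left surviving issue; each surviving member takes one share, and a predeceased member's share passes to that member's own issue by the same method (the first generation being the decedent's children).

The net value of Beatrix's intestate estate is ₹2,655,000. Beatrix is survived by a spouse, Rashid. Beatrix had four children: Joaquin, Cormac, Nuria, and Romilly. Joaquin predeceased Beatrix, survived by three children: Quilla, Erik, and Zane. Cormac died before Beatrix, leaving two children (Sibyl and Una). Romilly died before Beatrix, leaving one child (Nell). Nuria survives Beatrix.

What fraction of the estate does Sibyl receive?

Sibyl receives 1/10 of the estate.

The spouse counts as an additional share at the children's level, so there are 5 primary shares of ₹531,000. Rashid takes one such share (₹531,000).
The children's combined portion (₹2,124,000) is divided into 4 shares of ₹531,000: Nuria takes ₹531,000; Joaquin's ₹531,000 share passes to Joaquin's issue; Cormac's ₹531,000 share passes to Cormac's issue; Romilly's ₹531,000 share passes to Romilly's issue.
Joaquin's share (₹531,000) is divided into 3 shares of ₹177,000: Quilla, Erik, and Zane each take ₹177,000.
Cormac's share (₹531,000) is divided into 2 shares of ₹265,500: Sibyl and Una each take ₹265,500.
Romilly's share (₹531,000) passes entirely to Nell.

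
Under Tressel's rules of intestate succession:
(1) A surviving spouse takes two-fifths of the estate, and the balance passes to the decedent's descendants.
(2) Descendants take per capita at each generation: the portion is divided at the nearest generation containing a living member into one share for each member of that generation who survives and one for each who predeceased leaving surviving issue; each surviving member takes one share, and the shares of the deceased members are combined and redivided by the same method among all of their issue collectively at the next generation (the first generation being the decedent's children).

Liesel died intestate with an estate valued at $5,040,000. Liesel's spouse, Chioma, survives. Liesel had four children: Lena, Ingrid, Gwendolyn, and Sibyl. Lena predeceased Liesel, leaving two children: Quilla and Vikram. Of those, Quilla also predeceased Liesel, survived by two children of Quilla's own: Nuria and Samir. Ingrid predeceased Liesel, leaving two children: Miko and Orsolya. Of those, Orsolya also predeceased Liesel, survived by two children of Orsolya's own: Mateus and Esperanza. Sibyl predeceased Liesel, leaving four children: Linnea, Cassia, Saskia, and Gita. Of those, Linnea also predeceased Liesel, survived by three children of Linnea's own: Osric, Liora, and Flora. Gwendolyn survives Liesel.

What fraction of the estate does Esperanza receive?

Chioma takes two-fifths of $5,040,000 = $2,016,000. The remaining $3,024,000 passes to the descendants.
The descendants' portion ($3,024,000) is divided at the children's generation into 4 shares of $756,000. Gwendolyn takes $756,000. The 3 shares of the deceased (Lena, Ingrid, and Sibyl) are combined into a pool of $2,268,000.
That pool ($2,268,000) is divided at the grandchildren's generation into 8 shares of $283,500. Vikram, Miko, Cassia, Saskia, and Gita each take $283,500. The 3 shares of the deceased (Quilla, Orsolya, and Linnea) are combined into a pool of $850,500.
That pool ($850,500) is divided at the great-grandchildren's generation equally among Nuria, Samir, Mateus, Esperanza, Osric, Liora, and Flora: $121,500 each.

Esperanza receives 27/1120 of the estate.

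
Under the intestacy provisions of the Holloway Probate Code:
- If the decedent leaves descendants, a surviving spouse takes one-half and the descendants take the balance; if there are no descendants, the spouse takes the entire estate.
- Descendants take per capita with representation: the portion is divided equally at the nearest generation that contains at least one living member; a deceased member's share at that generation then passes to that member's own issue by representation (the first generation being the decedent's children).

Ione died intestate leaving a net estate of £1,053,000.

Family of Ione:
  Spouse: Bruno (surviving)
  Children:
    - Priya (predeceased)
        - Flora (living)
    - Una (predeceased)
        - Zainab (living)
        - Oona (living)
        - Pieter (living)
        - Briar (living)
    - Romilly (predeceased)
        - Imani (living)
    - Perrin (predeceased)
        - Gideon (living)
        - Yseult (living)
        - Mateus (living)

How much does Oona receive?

Bruno takes one-half of £1,053,000 = £526,500. The remaining £526,500 passes to the descendants.
No child survives, so the initial division is made at the grandchildren's generation.
The descendants' portion (£526,500) is divided into 9 shares of £58,500: Flora, Zainab, Oona, Pieter, Briar, Imani, Gideon, Yseult, and Mateus each take £58,500.

Oona receives £58,500.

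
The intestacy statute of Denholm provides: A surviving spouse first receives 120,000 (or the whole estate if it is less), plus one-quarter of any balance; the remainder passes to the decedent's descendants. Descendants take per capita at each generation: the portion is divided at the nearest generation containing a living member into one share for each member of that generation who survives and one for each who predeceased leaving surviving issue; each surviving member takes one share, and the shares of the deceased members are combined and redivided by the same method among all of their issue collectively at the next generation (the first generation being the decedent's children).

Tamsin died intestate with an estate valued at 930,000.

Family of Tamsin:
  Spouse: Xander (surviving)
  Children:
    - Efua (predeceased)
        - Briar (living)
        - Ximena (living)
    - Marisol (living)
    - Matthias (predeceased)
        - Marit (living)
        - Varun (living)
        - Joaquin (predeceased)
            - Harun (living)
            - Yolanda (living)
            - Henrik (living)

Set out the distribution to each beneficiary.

Xander first takes 120,000, leaving a balance of 810,000. Xander then takes one-quarter of the balance (202,500), for a total of 322,500. The remaining 607,500 passes to the descendants.
The descendants' portion (607,500) is divided at the children's generation into 3 shares of 202,500. Marisol takes 202,500. The 2 shares of the deceased (Efua and Matthias) are combined into a pool of 405,000.
That pool (405,000) is divided at the grandchildren's generation into 5 shares of 81,000. Briar, Ximena, Marit, and Varun each take 81,000. The remaining share for the deceased Joaquin (81,000) is carried to the next generation.
That pool (81,000) is divided at the great-grandchildren's generation equally among Harun, Yolanda, and Henrik: 27,000 each.

Xander: 322,500; Briar: 81,000; Ximena: 81,000; Marisol: 202,500; Marit: 81,000; Varun: 81,000; Harun: 27,000; Yolanda: 27,000; Henrik: 27,000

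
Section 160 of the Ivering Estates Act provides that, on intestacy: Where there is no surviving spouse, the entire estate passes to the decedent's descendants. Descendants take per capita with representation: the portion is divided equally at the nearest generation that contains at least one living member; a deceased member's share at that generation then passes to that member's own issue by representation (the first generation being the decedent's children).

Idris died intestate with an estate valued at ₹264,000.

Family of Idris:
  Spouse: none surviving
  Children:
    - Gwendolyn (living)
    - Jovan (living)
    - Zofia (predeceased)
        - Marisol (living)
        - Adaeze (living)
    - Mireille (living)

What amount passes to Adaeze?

The entire ₹264,000 passes to the descendants.
That amount (₹264,000) is divided into 4 shares of ₹66,000: Gwendolyn, Jovan, and Mireille each take ₹66,000; Zofia's ₹66,000 share passes to Zofia's issue.
Zofia's share (₹66,000) is divided into 2 shares of ₹33,000: Marisol and Adaeze each take ₹33,000.

Adaeze receives ₹33,000.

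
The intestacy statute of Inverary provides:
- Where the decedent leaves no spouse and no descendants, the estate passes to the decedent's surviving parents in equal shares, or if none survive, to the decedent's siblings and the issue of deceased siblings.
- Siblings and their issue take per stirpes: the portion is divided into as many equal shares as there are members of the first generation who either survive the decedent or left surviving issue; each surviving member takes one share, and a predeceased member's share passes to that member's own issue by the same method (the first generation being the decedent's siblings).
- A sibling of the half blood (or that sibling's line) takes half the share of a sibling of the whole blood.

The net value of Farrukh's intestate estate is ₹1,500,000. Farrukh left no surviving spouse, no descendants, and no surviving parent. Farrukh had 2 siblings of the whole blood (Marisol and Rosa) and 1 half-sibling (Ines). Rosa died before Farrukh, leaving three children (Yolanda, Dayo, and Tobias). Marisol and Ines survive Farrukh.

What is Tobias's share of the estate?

The entire ₹1,500,000 passes to the siblings and their issue.
Counting each half-blood sibling's line as half a unit, there are 5/2 units in ₹1,500,000, so one unit is ₹600,000. Whole-blood lines (Marisol and Rosa) take ₹600,000 each; half-blood lines (Ines) take ₹300,000 each.
Rosa's share (₹600,000) is divided into 3 shares of ₹200,000: Yolanda, Dayo, and Tobias each take ₹200,000.

Tobias receives ₹200,000.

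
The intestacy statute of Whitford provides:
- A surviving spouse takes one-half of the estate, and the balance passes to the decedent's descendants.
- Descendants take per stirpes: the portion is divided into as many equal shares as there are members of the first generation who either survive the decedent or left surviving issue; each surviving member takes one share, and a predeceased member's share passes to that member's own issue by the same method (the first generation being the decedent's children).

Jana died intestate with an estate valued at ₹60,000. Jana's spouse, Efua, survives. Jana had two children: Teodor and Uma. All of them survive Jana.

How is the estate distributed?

Efua: ₹30,000; Teodor: ₹15,000; Uma: ₹15,000

Efua takes one-half of ₹60,000 = ₹30,000. The remaining ₹30,000 passes to the descendants.
The descendants' portion (₹30,000) is divided into 2 shares of ₹15,000: Teodor and Uma each take ₹15,000.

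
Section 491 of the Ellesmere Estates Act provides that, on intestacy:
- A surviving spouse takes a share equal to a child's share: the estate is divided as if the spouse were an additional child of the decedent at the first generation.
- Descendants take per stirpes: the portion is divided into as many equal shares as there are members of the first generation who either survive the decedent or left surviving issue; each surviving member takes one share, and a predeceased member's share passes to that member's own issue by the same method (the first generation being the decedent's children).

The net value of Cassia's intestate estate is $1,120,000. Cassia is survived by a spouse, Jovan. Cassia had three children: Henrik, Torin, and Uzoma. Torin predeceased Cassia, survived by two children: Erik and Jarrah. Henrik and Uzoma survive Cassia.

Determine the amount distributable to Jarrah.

Jarrah receives $140,000.

The spouse counts as an additional share at the children's level, so there are 4 primary shares of $280,000. Jovan takes one such share ($280,000).
The children's combined portion ($840,000) is divided into 3 shares of $280,000: Henrik and Uzoma each take $280,000; Torin's $280,000 share passes to Torin's issue.
Torin's share ($280,000) is divided into 2 shares of $140,000: Erik and Jarrah each take $140,000.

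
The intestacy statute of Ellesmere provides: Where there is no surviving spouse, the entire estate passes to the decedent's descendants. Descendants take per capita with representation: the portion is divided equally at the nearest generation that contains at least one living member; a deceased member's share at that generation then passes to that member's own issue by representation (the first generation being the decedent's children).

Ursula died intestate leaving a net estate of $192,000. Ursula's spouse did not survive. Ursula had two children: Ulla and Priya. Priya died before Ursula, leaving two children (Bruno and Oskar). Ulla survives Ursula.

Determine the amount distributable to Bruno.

Bruno receives $48,000.

The entire $192,000 passes to the descendants.
That amount ($192,000) is divided into 2 shares of $96,000: Ulla takes $96,000; Priya's $96,000 share passes to Priya's issue.
Priya's share ($96,000) is divided into 2 shares of $48,000: Bruno and Oskar each take $48,000.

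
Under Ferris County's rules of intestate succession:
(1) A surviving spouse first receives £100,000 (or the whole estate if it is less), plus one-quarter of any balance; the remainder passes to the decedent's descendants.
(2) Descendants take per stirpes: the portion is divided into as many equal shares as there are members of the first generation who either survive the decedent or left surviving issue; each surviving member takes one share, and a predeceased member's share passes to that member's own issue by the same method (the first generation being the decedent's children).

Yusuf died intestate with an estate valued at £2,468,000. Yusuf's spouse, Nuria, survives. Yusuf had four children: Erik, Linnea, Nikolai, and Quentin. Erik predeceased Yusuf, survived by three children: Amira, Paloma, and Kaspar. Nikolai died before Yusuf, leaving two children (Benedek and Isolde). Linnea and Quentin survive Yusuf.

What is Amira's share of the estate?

Nuria first takes £100,000, leaving a balance of £2,368,000. Nuria then takes one-quarter of the balance (£592,000), for a total of £692,000. The remaining £1,776,000 passes to the descendants.
The descendants' portion (£1,776,000) is divided into 4 shares of £444,000: Linnea and Quentin each take £444,000; Erik's £444,000 share passes to Erik's issue; Nikolai's £444,000 share passes to Nikolai's issue.
Erik's share (£444,000) is divided into 3 shares of £148,000: Amira, Paloma, and Kaspar each take £148,000.
Nikolai's share (£444,000) is divided into 2 shares of £222,000: Benedek and Isolde each take £222,000.

Amira receives £148,000.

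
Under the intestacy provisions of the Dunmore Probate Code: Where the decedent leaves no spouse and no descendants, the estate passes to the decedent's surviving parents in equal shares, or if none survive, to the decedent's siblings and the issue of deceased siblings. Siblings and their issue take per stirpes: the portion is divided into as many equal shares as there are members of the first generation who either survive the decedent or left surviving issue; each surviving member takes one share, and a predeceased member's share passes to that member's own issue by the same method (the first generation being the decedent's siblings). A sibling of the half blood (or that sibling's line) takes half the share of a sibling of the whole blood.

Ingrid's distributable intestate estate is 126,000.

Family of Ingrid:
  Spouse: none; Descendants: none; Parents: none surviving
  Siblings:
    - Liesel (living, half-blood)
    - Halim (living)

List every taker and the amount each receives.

The entire 126,000 passes to the siblings and their issue.
Counting each half-blood sibling's line as half a unit, there are 3/2 units in 126,000, so one unit is 84,000. Whole-blood lines (Halim) take 84,000 each; half-blood lines (Liesel) take 42,000 each.

Liesel: 42,000; Halim: 84,000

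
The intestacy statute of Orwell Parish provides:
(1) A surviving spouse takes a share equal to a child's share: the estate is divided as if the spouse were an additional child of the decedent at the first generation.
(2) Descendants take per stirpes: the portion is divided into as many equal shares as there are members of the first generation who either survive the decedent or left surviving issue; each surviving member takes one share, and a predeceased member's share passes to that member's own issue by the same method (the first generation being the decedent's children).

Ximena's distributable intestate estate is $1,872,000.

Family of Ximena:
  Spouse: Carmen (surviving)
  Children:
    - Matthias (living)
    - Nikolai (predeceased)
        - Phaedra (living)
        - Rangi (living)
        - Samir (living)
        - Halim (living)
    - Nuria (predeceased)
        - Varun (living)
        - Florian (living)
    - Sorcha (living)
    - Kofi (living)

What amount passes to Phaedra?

Phaedra receives $78,000.

The spouse counts as an additional share at the children's level, so there are 6 primary shares of $312,000. Carmen takes one such share ($312,000).
The children's combined portion ($1,560,000) is divided into 5 shares of $312,000: Matthias, Sorcha, and Kofi each take $312,000; Nikolai's $312,000 share passes to Nikolai's issue; Nuria's $312,000 share passes to Nuria's issue.
Nikolai's share ($312,000) is divided into 4 shares of $78,000: Phaedra, Rangi, Samir, and Halim each take $78,000.
Nuria's share ($312,000) is divided into 2 shares of $156,000: Varun and Florian each take $156,000.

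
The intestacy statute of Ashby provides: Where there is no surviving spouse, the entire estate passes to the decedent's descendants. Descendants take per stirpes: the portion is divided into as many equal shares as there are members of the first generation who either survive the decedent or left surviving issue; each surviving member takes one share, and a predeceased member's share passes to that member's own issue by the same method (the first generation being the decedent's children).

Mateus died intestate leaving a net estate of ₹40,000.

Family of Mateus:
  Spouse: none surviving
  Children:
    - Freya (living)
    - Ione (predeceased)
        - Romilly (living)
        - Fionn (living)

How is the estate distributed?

The entire ₹40,000 passes to the descendants.
That amount (₹40,000) is divided into 2 shares of ₹20,000: Freya takes ₹20,000; Ione's ₹20,000 share passes to Ione's issue.
Ione's share (₹20,000) is divided into 2 shares of ₹10,000: Romilly and Fionn each take ₹10,000.

Freya: ₹20,000; Romilly: ₹10,000; Fionn: ₹10,000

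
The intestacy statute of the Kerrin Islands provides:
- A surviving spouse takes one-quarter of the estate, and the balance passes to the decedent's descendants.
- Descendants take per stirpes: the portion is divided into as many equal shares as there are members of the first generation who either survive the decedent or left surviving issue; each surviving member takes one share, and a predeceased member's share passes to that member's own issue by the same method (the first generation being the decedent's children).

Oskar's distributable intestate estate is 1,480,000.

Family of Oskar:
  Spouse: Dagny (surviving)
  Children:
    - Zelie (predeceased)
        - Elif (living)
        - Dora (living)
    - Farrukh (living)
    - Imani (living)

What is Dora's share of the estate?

Dagny takes one-quarter of 1,480,000 = 370,000. The remaining 1,110,000 passes to the descendants.
The descendants' portion (1,110,000) is divided into 3 shares of 370,000: Farrukh and Imani each take 370,000; Zelie's 370,000 share passes to Zelie's issue.
Zelie's share (370,000) is divided into 2 shares of 185,000: Elif and Dora each take 185,000.

Dora receives 185,000.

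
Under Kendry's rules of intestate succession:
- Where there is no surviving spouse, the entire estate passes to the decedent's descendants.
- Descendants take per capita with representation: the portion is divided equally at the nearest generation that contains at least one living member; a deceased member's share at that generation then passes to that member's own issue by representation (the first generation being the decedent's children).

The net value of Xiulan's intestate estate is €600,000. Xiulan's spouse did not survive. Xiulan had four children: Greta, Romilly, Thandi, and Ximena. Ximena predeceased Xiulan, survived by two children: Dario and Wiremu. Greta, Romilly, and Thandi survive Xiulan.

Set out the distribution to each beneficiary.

Greta: €150,000; Romilly: €150,000; Thandi: €150,000; Dario: €75,000; Wiremu: €75,000

The entire €600,000 passes to the descendants.
That amount (€600,000) is divided into 4 shares of €150,000: Greta, Romilly, and Thandi each take €150,000; Ximena's €150,000 share passes to Ximena's issue.
Ximena's share (€150,000) is divided into 2 shares of €75,000: Dario and Wiremu each take €75,000.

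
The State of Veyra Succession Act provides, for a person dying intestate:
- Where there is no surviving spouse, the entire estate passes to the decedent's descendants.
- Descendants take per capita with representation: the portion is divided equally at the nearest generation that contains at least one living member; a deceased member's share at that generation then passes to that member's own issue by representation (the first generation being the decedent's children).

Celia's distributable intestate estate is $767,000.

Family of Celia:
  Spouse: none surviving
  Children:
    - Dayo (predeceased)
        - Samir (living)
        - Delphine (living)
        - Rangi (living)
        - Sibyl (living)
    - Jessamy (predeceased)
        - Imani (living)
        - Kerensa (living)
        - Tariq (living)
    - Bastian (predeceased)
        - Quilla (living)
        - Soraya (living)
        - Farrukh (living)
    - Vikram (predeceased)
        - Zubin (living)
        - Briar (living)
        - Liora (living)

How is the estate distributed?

Samir: $59,000; Delphine: $59,000; Rangi: $59,000; Sibyl: $59,000; Imani: $59,000; Kerensa: $59,000; Tariq: $59,000; Quilla: $59,000; Soraya: $59,000; Farrukh: $59,000; Zubin: $59,000; Briar: $59,000; Liora: $59,000

The entire $767,000 passes to the descendants.
No child survives, so the initial division is made at the grandchildren's generation.
That amount ($767,000) is divided into 13 shares of $59,000: Samir, Delphine, Rangi, Sibyl, Imani, Kerensa, Tariq, Quilla, Soraya, Farrukh, Zubin, Briar, and Liora each take $59,000.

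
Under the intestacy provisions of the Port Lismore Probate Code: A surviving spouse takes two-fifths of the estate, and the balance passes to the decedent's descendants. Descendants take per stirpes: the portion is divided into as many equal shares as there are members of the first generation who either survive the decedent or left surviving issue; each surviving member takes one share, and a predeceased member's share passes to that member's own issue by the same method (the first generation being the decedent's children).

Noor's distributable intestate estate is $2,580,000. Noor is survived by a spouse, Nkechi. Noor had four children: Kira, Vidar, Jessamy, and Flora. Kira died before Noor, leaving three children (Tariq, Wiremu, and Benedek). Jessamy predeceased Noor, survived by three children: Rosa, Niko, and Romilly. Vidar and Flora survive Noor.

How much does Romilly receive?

Nkechi takes two-fifths of $2,580,000 = $1,032,000. The remaining $1,548,000 passes to the descendants.
The descendants' portion ($1,548,000) is divided into 4 shares of $387,000: Vidar and Flora each take $387,000; Kira's $387,000 share passes to Kira's issue; Jessamy's $387,000 share passes to Jessamy's issue.
Kira's share ($387,000) is divided into 3 shares of $129,000: Tariq, Wiremu, and Benedek each take $129,000.
Jessamy's share ($387,000) is divided into 3 shares of $129,000: Rosa, Niko, and Romilly each take $129,000.

Romilly receives $129,000.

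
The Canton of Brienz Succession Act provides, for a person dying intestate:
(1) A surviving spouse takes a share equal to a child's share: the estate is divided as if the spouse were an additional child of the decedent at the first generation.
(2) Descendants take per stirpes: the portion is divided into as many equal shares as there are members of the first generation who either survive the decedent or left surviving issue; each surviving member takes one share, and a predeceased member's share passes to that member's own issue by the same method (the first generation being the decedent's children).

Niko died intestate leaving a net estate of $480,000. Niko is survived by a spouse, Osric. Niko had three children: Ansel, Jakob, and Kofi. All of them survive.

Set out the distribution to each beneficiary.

Osric: $120,000; Ansel: $120,000; Jakob: $120,000; Kofi: $120,000

The spouse counts as an additional share at the children's level, so there are 4 primary shares of $120,000. Osric takes one such share ($120,000).
The children's combined portion ($360,000) is divided into 3 shares of $120,000: Ansel, Jakob, and Kofi each take $120,000.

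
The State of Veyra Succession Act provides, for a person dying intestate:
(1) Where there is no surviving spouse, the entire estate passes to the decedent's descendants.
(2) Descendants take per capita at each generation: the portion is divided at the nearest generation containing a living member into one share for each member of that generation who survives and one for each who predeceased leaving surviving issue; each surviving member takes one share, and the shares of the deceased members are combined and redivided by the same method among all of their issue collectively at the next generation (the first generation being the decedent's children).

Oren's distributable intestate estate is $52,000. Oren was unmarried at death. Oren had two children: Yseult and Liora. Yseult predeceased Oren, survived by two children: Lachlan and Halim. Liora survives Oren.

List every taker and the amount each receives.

The entire $52,000 passes to the descendants.
That amount ($52,000) is divided at the children's generation into 2 shares of $26,000. Liora takes $26,000. The remaining share for the deceased Yseult ($26,000) is carried to the next generation.
That pool ($26,000) is divided at the grandchildren's generation equally among Lachlan and Halim: $13,000 each.

Lachlan: $13,000; Halim: $13,000; Liora: $26,000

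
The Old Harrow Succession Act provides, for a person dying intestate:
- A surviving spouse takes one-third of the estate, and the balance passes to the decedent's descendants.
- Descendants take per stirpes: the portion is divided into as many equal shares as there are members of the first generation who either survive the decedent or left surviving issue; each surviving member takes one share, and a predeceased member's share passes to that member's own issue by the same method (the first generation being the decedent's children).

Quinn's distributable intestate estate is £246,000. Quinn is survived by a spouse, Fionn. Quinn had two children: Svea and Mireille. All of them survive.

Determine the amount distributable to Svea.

Svea receives £82,000.

Fionn takes one-third of £246,000 = £82,000. The remaining £164,000 passes to the descendants.
The descendants' portion (£164,000) is divided into 2 shares of £82,000: Svea and Mireille each take £82,000.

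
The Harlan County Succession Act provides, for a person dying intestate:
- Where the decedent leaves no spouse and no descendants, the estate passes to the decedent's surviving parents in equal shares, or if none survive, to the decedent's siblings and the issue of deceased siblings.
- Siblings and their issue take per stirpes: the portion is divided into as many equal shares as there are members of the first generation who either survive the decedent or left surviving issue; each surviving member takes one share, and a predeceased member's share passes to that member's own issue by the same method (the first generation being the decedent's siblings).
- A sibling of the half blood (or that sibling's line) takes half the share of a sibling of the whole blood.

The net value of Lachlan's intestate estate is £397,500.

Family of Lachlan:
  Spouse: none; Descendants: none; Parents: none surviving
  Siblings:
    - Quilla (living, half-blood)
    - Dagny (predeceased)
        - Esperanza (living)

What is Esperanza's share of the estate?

Esperanza receives £265,000.

The entire £397,500 passes to the siblings and their issue.
Counting each half-blood sibling's line as half a unit, there are 3/2 units in £397,500, so one unit is £265,000. Whole-blood lines (Dagny) take £265,000 each; half-blood lines (Quilla) take £132,500 each.
Dagny's share (£265,000) passes entirely to Esperanza.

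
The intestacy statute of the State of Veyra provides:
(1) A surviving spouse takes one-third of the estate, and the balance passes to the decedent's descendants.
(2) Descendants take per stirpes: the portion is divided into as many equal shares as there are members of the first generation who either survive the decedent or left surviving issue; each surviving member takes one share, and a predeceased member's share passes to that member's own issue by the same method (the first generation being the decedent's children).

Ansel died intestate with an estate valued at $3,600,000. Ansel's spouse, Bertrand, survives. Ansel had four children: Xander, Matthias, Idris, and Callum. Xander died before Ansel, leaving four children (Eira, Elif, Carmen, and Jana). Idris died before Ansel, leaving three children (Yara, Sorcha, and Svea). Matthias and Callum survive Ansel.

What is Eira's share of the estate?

Bertrand takes one-third of $3,600,000 = $1,200,000. The remaining $2,400,000 passes to the descendants.
The descendants' portion ($2,400,000) is divided into 4 shares of $600,000: Matthias and Callum each take $600,000; Xander's $600,000 share passes to Xander's issue; Idris's $600,000 share passes to Idris's issue.
Xander's share ($600,000) is divided into 4 shares of $150,000: Eira, Elif, Carmen, and Jana each take $150,000.
Idris's share ($600,000) is divided into 3 shares of $200,000: Yara, Sorcha, and Svea each take $200,000.

Eira receives $150,000.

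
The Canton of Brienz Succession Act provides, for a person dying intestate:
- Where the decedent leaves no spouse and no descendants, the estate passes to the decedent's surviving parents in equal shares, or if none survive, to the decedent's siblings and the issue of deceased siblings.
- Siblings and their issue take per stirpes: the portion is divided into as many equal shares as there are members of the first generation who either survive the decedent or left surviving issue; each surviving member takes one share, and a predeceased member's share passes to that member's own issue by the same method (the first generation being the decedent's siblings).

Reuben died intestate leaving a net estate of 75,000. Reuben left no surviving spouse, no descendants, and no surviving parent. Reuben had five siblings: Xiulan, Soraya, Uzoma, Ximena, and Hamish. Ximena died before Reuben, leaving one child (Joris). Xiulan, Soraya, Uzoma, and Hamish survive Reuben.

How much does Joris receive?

The entire 75,000 passes to the siblings and their issue.
That amount (75,000) is divided into 5 shares of 15,000: Xiulan, Soraya, Uzoma, and Hamish each take 15,000; Ximena's 15,000 share passes to Ximena's issue.
Ximena's share (15,000) passes entirely to Joris.

Joris receives 15,000.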